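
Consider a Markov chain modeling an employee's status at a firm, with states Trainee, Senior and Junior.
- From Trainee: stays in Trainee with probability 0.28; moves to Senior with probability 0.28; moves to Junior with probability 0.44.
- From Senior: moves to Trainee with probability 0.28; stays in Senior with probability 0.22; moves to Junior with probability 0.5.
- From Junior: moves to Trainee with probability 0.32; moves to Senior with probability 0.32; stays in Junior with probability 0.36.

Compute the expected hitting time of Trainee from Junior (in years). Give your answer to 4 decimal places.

3.2429

Let t(s) be the expected number of years to first reach Trainee from state s, with t(Trainee) = 0. Conditioning on the first year:
t(Senior) = 1 + 0.22·t(Senior) + 0.5·t(Junior)
t(Junior) = 1 + 0.32·t(Senior) + 0.36·t(Junior)
Solving: t(Senior) = 3.3608, t(Junior) = 3.2429.
Expected years from Junior to Trainee: 3.2429.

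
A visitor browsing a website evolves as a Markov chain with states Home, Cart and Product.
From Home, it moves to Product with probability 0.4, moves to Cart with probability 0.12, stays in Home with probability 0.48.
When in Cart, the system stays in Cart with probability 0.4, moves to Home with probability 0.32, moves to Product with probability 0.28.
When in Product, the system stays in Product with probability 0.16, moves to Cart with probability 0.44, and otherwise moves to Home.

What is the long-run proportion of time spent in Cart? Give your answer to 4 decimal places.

0.2973

Let the stationary distribution be π with π = πP and π_1 + π_2 + π_3 = 1.
π_1 = 0.48·π_1 + 0.32·π_2 + 0.4·π_3
π_2 = 0.12·π_1 + 0.4·π_2 + 0.44·π_3
Solving with the normalization constraint gives π = (0.4089, 0.2973, 0.2938).
So the stationary probability of Cart is 0.2973.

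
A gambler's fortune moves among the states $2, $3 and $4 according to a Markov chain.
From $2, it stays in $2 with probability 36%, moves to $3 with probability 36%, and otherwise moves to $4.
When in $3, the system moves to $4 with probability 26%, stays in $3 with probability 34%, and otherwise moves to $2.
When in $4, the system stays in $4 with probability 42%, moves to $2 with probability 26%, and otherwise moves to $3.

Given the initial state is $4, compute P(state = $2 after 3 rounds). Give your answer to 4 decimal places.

0.3402

Propagate the distribution vector 3 rounds from $4.
After 0 rounds: (0.0000, 0.0000, 1.0000)
After 1 round: (0.2600, 0.3200, 0.4200)
After 2 rounds: (0.3308, 0.3368, 0.3324)
After 3 rounds: (0.3402, 0.3400, 0.3198)
P(in $2 after 3 rounds) = 0.3402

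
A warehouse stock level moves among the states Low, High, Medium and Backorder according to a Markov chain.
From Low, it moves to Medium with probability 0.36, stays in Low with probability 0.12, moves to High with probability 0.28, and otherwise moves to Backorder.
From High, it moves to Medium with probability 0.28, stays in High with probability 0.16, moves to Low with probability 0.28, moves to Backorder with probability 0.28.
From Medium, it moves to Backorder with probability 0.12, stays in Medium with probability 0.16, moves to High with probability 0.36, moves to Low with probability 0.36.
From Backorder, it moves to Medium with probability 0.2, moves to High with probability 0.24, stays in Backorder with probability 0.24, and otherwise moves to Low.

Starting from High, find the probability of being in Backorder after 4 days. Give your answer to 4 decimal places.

Propagate the distribution vector 4 days from High.
After 0 days: (0.0000, 1.0000, 0.0000, 0.0000)
After 1 day: (0.2800, 0.1600, 0.2800, 0.2800)
After 2 days: (0.2688, 0.2720, 0.2464, 0.2128)
After 3 days: (0.2652, 0.2586, 0.2549, 0.2213)
After 4 days: (0.2668, 0.2605, 0.2529, 0.2198)
P(in Backorder after 4 days) = 0.2198

0.2198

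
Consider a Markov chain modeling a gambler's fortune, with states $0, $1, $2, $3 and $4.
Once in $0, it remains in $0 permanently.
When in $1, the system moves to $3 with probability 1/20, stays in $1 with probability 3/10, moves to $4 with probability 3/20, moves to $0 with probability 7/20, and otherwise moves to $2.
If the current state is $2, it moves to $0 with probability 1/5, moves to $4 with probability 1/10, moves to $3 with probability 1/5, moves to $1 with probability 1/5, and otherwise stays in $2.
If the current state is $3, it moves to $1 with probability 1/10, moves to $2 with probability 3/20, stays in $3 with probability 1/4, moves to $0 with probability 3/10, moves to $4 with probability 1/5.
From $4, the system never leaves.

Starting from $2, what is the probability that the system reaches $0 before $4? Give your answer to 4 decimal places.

Let h(s) be the probability of absorption at $0 starting from transient state s. Then h($0) = 1 and h($4) = 0. By first-step analysis:
h($1) = 0.35·1 + 0.3·h($1) + 0.15·h($2) + 0.05·h($3) + 0.15·0
h($2) = 0.2·1 + 0.2·h($1) + 0.3·h($2) + 0.2·h($3) + 0.1·0
h($3) = 0.3·1 + 0.1·h($1) + 0.15·h($2) + 0.25·h($3) + 0.2·0
Solving: h($1) = 0.6859, h($2) = 0.6598, h($3) = 0.6234.
Starting from $2, the probability is 0.6598.

0.6598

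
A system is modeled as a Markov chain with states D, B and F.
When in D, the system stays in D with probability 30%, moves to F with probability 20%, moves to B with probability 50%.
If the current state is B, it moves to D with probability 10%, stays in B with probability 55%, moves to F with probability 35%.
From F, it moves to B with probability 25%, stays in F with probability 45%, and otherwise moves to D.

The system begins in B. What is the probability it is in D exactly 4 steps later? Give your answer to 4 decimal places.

Propagate the distribution vector 4 steps from B.
After 0 steps: (0.0000, 1.0000, 0.0000)
After 1 step: (0.1000, 0.5500, 0.3500)
After 2 steps: (0.1900, 0.4400, 0.3700)
After 3 steps: (0.2120, 0.4295, 0.3585)
After 4 steps: (0.2141, 0.4319, 0.3541)
P(in D after 4 steps) = 0.2141

0.2141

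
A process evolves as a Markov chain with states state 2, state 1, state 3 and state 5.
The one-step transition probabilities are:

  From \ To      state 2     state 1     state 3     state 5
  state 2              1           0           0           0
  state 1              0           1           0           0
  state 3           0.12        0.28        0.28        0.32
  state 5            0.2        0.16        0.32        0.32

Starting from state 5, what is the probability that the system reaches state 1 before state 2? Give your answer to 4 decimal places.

0.5289

Let h(s) be the probability of absorption at state 1 starting from transient state s. Then h(state 1) = 1 and h(state 2) = 0. By first-step analysis:
h(state 3) = 0.12·0 + 0.28·1 + 0.28·h(state 3) + 0.32·h(state 5)
h(state 5) = 0.2·0 + 0.16·1 + 0.32·h(state 3) + 0.32·h(state 5)
Solving: h(state 3) = 0.6240, h(state 5) = 0.5289.
Starting from state 5, the probability is 0.5289.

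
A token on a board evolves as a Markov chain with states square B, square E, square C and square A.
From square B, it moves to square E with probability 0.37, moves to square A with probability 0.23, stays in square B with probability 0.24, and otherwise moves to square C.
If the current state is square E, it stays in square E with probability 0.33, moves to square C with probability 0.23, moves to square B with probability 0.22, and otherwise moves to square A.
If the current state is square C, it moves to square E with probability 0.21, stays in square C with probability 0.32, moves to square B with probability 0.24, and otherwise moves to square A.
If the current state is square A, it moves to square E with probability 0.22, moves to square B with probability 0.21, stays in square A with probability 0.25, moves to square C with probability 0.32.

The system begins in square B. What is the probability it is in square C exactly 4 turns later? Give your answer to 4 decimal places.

0.2581

Propagate the distribution vector 4 turns from square B.
After 0 turns: (1.0000, 0.0000, 0.0000, 0.0000)
After 1 turn: (0.2400, 0.3700, 0.1600, 0.2300)
After 2 turns: (0.2257, 0.2951, 0.2483, 0.2309)
After 3 turns: (0.2272, 0.2838, 0.2573, 0.2317)
After 4 turns: (0.2274, 0.2827, 0.2581, 0.2318)
P(in square C after 4 turns) = 0.2581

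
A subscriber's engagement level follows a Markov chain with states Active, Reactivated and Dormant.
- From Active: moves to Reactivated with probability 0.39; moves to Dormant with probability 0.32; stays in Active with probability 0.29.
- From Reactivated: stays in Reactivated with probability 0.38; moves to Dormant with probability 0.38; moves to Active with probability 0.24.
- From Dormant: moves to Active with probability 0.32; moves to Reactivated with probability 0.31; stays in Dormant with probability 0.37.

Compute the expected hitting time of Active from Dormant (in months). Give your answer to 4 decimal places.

Let t(s) be the expected number of months to first reach Active from state s, with t(Active) = 0. Conditioning on the first month:
t(Reactivated) = 1 + 0.38·t(Reactivated) + 0.38·t(Dormant)
t(Dormant) = 1 + 0.31·t(Reactivated) + 0.37·t(Dormant)
Solving: t(Reactivated) = 3.7023, t(Dormant) = 3.4091.
Expected months from Dormant to Active: 3.4091.

3.4091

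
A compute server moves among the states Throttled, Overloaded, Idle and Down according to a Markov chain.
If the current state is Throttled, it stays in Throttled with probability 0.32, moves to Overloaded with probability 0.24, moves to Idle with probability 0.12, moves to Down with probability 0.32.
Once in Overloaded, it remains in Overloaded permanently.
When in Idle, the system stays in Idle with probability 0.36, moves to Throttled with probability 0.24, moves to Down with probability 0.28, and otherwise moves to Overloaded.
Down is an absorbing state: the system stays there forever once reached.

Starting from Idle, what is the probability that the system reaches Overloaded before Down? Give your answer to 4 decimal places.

0.3425

Let h(s) be the probability of absorption at Overloaded starting from transient state s. Then h(Overloaded) = 1 and h(Down) = 0. By first-step analysis:
h(Throttled) = 0.32·h(Throttled) + 0.24·1 + 0.12·h(Idle) + 0.32·0
h(Idle) = 0.24·h(Throttled) + 0.12·1 + 0.36·h(Idle) + 0.28·0
Solving: h(Throttled) = 0.4134, h(Idle) = 0.3425.
Starting from Idle, the probability is 0.3425.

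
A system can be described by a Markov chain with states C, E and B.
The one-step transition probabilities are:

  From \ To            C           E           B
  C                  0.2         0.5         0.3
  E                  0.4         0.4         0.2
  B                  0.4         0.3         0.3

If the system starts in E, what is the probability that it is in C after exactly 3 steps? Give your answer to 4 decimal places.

0.3360

Propagate the distribution vector 3 steps from E.
After 0 steps: (0.0000, 1.0000, 0.0000)
After 1 step: (0.4000, 0.4000, 0.2000)
After 2 steps: (0.3200, 0.4200, 0.2600)
After 3 steps: (0.3360, 0.4060, 0.2580)
P(in C after 3 steps) = 0.3360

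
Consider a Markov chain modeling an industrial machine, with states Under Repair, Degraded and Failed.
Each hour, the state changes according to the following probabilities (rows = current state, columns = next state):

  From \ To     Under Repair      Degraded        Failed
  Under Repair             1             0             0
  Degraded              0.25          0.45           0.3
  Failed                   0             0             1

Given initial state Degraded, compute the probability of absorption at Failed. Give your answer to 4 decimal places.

0.5455

Let h(s) be the probability of absorption at Failed starting from transient state s. Then h(Failed) = 1 and h(Under Repair) = 0. By first-step analysis:
h(Degraded) = 0.25·0 + 0.45·h(Degraded) + 0.3·1
Solving: h(Degraded) = 0.5455.
Starting from Degraded, the probability is 0.5455.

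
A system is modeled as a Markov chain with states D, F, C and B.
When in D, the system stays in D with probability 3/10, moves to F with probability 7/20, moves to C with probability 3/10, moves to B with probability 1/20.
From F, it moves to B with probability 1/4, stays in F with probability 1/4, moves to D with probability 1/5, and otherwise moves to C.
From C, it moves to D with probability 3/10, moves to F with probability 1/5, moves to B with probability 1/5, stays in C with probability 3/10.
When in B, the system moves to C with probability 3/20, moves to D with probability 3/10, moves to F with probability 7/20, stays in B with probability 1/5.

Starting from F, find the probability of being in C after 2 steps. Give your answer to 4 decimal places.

Propagate the distribution vector 2 steps from F.
After 0 steps: (0.0000, 1.0000, 0.0000, 0.0000)
After 1 step: (0.2000, 0.2500, 0.3000, 0.2500)
After 2 steps: (0.2750, 0.2800, 0.2625, 0.1825)
P(in C after 2 steps) = 0.2625

0.2625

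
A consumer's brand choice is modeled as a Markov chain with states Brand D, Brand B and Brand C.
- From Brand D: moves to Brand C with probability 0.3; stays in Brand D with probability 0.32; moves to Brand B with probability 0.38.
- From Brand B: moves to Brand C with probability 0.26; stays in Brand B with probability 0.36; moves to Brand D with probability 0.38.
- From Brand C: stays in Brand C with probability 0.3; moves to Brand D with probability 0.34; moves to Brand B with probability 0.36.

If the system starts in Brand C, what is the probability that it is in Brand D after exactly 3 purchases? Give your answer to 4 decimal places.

0.3477

Propagate the distribution vector 3 purchases from Brand C.
After 0 purchases: (0.0000, 0.0000, 1.0000)
After 1 purchase: (0.3400, 0.3600, 0.3000)
After 2 purchases: (0.3476, 0.3668, 0.2856)
After 3 purchases: (0.3477, 0.3670, 0.2853)
P(in Brand D after 3 purchases) = 0.3477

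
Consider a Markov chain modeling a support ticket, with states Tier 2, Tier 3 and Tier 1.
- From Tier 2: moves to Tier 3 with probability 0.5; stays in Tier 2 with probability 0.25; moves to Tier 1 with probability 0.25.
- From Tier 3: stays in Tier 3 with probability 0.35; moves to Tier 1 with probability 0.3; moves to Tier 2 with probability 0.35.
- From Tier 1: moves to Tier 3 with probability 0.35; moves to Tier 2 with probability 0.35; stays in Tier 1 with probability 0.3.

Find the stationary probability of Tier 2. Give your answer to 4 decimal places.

0.3182

Let the stationary distribution be π with π = πP and π_1 + π_2 + π_3 = 1.
π_1 = 0.25·π_1 + 0.35·π_2 + 0.35·π_3
π_2 = 0.5·π_1 + 0.35·π_2 + 0.35·π_3
Solving with the normalization constraint gives π = (0.3182, 0.3977, 0.2841).
So the stationary probability of Tier 2 is 0.3182.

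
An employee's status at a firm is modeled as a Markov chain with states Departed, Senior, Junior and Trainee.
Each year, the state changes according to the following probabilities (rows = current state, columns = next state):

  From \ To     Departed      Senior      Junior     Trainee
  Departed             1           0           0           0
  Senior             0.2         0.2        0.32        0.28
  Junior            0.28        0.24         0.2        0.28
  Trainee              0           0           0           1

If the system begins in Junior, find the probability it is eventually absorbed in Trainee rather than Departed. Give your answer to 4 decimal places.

0.5170

Let h(s) be the probability of absorption at Trainee starting from transient state s. Then h(Trainee) = 1 and h(Departed) = 0. By first-step analysis:
h(Senior) = 0.2·0 + 0.2·h(Senior) + 0.32·h(Junior) + 0.28·1
h(Junior) = 0.28·0 + 0.24·h(Senior) + 0.2·h(Junior) + 0.28·1
Solving: h(Senior) = 0.5568, h(Junior) = 0.5170.
Starting from Junior, the probability is 0.5170.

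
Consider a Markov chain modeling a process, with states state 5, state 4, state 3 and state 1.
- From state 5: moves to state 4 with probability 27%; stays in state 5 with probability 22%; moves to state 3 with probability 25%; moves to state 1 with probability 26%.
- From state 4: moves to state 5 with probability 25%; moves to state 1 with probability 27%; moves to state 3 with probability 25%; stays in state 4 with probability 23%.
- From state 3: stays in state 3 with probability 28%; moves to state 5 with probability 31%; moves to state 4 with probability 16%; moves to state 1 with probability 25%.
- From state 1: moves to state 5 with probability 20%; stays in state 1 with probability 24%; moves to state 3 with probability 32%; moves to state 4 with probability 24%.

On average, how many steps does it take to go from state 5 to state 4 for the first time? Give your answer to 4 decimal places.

Let t(s) be the expected number of steps to first reach state 4 from state s, with t(state 4) = 0. Conditioning on the first step:
t(state 5) = 1 + 0.22·t(state 5) + 0.25·t(state 3) + 0.26·t(state 1)
t(state 3) = 1 + 0.31·t(state 5) + 0.28·t(state 3) + 0.25·t(state 1)
t(state 1) = 1 + 0.2·t(state 5) + 0.32·t(state 3) + 0.24·t(state 1)
Solving: t(state 5) = 4.3088, t(state 3) = 4.7958, t(state 1) = 4.4690.
Expected steps from state 5 to state 4: 4.3088.

4.3088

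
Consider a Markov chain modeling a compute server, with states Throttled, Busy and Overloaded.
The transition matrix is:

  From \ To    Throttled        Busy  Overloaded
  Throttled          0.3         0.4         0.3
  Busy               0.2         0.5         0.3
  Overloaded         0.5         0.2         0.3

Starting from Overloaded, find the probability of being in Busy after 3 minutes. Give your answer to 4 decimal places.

0.3760

Propagate the distribution vector 3 minutes from Overloaded.
After 0 minutes: (0.0000, 0.0000, 1.0000)
After 1 minute: (0.5000, 0.2000, 0.3000)
After 2 minutes: (0.3400, 0.3600, 0.3000)
After 3 minutes: (0.3240, 0.3760, 0.3000)
P(in Busy after 3 minutes) = 0.3760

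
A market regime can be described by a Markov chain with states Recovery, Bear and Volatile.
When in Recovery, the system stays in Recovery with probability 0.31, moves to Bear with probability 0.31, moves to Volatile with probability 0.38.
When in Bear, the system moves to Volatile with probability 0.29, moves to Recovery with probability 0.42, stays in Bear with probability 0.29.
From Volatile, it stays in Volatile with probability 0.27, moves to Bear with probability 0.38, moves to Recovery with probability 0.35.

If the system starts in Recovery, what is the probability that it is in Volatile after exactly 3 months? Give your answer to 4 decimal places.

Propagate the distribution vector 3 months from Recovery.
After 0 months: (1.0000, 0.0000, 0.0000)
After 1 month: (0.3100, 0.3100, 0.3800)
After 2 months: (0.3593, 0.3304, 0.3103)
After 3 months: (0.3588, 0.3251, 0.3161)
P(in Volatile after 3 months) = 0.3161

0.3161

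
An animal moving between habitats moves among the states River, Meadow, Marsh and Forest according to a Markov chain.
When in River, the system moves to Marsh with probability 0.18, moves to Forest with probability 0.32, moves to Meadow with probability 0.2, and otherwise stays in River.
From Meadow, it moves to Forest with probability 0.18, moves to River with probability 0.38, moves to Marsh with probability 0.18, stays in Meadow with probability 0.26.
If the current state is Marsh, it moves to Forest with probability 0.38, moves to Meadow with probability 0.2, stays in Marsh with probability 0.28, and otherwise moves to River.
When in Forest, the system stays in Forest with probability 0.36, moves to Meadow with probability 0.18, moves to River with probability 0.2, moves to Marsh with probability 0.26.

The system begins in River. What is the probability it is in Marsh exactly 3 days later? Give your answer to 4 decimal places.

Propagate the distribution vector 3 days from River.
After 0 days: (1.0000, 0.0000, 0.0000, 0.0000)
After 1 day: (0.3000, 0.2000, 0.1800, 0.3200)
After 2 days: (0.2552, 0.2056, 0.2236, 0.3156)
After 3 days: (0.2491, 0.2060, 0.2276, 0.3173)
P(in Marsh after 3 days) = 0.2276

0.2276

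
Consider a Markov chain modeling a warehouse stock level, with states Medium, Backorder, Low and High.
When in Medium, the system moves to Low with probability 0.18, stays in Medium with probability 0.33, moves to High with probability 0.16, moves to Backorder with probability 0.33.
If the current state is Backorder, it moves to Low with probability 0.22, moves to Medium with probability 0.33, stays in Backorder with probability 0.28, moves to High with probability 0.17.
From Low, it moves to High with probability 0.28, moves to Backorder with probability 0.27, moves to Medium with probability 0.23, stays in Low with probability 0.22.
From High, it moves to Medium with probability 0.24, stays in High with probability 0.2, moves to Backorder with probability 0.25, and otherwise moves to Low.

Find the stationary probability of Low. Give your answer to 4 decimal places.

0.2262

Let the stationary distribution be π with π = πP and π_1 + π_2 + π_3 + π_4 = 1.
π_1 = 0.33·π_1 + 0.33·π_2 + 0.23·π_3 + 0.24·π_4
π_2 = 0.33·π_1 + 0.28·π_2 + 0.27·π_3 + 0.25·π_4
π_3 = 0.18·π_1 + 0.22·π_2 + 0.22·π_3 + 0.31·π_4
Solving with the normalization constraint gives π = (0.2896, 0.2863, 0.2262, 0.1979).
So the stationary probability of Low is 0.2262.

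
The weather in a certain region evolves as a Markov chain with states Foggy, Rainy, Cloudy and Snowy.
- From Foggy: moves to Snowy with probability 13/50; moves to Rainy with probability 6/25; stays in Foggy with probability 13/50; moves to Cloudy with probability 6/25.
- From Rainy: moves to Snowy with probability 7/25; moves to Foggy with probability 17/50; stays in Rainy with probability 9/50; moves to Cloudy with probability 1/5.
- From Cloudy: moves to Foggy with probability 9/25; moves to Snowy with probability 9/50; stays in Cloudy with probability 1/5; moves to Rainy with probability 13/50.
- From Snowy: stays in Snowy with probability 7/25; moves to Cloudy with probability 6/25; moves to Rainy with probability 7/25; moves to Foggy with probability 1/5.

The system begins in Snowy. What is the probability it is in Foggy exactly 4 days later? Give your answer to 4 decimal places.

0.2862

Propagate the distribution vector 4 days from Snowy.
After 0 days: (0.0000, 0.0000, 0.0000, 1.0000)
After 1 day: (0.2000, 0.2800, 0.2400, 0.2800)
After 2 days: (0.2896, 0.2392, 0.2192, 0.2520)
After 3 days: (0.2859, 0.2401, 0.2217, 0.2523)
After 4 days: (0.2862, 0.2401, 0.2215, 0.2521)
P(in Foggy after 4 days) = 0.2862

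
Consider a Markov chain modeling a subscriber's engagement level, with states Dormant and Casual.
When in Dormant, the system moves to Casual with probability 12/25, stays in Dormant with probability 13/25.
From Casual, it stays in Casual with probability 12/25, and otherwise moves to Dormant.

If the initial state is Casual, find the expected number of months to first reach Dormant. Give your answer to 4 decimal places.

Let t(s) be the expected number of months to first reach Dormant from state s, with t(Dormant) = 0. Conditioning on the first month:
t(Casual) = 1 + 0.48·t(Casual)
Solving: t(Casual) = 1.9231.
Expected months from Casual to Dormant: 1.9231.

1.9231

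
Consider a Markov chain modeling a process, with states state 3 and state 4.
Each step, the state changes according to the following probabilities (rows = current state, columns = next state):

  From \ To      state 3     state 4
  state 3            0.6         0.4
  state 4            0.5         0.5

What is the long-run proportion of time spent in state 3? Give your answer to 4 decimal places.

Let the stationary distribution be π with π = πP and π_1 + π_2 = 1.
π_1 = 0.6·π_1 + 0.5·π_2
Solving with the normalization constraint gives π = (0.5556, 0.4444).
So the stationary probability of state 3 is 0.5556.

0.5556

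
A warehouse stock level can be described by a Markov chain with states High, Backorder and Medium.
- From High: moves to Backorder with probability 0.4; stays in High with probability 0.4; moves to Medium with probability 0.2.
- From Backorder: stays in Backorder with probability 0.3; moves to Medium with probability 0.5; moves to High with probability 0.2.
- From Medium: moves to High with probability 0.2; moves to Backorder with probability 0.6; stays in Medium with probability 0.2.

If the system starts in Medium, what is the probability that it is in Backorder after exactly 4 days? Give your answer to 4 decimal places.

0.4190

Propagate the distribution vector 4 days from Medium.
After 0 days: (0.0000, 0.0000, 1.0000)
After 1 day: (0.2000, 0.6000, 0.2000)
After 2 days: (0.2400, 0.3800, 0.3800)
After 3 days: (0.2480, 0.4380, 0.3140)
After 4 days: (0.2496, 0.4190, 0.3314)
P(in Backorder after 4 days) = 0.4190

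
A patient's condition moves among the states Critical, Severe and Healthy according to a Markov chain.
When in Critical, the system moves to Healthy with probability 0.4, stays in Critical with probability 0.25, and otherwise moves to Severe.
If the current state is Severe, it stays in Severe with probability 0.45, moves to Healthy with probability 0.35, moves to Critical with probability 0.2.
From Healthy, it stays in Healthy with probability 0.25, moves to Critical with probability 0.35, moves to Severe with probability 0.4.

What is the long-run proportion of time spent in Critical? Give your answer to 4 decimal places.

Let the stationary distribution be π with π = πP and π_1 + π_2 + π_3 = 1.
π_1 = 0.25·π_1 + 0.2·π_2 + 0.35·π_3
π_2 = 0.35·π_1 + 0.45·π_2 + 0.4·π_3
Solving with the normalization constraint gives π = (0.2627, 0.4072, 0.3301).
So the stationary probability of Critical is 0.2627.

0.2627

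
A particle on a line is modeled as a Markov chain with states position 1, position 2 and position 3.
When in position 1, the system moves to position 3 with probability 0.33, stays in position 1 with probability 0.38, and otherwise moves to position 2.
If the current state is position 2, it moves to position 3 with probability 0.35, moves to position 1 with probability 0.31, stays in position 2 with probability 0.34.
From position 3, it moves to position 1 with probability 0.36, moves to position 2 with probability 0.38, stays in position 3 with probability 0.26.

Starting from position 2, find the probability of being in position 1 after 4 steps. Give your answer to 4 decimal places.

Propagate the distribution vector 4 steps from position 2.
After 0 steps: (0.0000, 1.0000, 0.0000)
After 1 step: (0.3100, 0.3400, 0.3500)
After 2 steps: (0.3492, 0.3385, 0.3123)
After 3 steps: (0.3501, 0.3350, 0.3149)
After 4 steps: (0.3502, 0.3351, 0.3147)
P(in position 1 after 4 steps) = 0.3502

0.3502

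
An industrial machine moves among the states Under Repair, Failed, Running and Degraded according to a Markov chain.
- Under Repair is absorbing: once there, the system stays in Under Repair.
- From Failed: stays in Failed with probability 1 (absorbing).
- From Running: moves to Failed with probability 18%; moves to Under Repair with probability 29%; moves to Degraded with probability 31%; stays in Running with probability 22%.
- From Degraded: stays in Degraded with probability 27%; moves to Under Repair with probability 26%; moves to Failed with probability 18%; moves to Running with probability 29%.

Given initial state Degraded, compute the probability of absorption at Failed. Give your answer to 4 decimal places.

Let h(s) be the probability of absorption at Failed starting from transient state s. Then h(Failed) = 1 and h(Under Repair) = 0. By first-step analysis:
h(Running) = 0.29·0 + 0.18·1 + 0.22·h(Running) + 0.31·h(Degraded)
h(Degraded) = 0.26·0 + 0.18·1 + 0.29·h(Running) + 0.27·h(Degraded)
Solving: h(Running) = 0.3904, h(Degraded) = 0.4017.
Starting from Degraded, the probability is 0.4017.

0.4017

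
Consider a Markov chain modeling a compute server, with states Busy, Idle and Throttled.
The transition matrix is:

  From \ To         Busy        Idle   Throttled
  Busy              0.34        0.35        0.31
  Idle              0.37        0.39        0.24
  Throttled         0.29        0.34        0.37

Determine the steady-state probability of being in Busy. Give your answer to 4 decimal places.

0.3357

Let the stationary distribution be π with π = πP and π_1 + π_2 + π_3 = 1.
π_1 = 0.34·π_1 + 0.37·π_2 + 0.29·π_3
π_2 = 0.35·π_1 + 0.39·π_2 + 0.34·π_3
Solving with the normalization constraint gives π = (0.3357, 0.3614, 0.3029).
So the stationary probability of Busy is 0.3357.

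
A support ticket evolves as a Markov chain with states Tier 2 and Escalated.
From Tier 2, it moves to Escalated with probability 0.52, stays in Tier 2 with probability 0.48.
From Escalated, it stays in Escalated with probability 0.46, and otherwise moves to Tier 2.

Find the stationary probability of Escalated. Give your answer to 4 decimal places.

0.4906

Let the stationary distribution be π with π = πP and π_1 + π_2 = 1.
π_1 = 0.48·π_1 + 0.54·π_2
Solving with the normalization constraint gives π = (0.5094, 0.4906).
So the stationary probability of Escalated is 0.4906.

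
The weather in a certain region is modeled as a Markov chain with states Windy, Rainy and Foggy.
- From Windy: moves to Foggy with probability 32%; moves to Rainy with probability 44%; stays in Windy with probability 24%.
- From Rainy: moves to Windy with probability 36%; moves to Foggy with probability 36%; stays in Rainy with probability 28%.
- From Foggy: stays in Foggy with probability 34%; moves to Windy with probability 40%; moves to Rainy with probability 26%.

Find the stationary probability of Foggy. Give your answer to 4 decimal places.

Let the stationary distribution be π with π = πP and π_1 + π_2 + π_3 = 1.
π_1 = 0.24·π_1 + 0.36·π_2 + 0.4·π_3
π_2 = 0.44·π_1 + 0.28·π_2 + 0.26·π_3
Solving with the normalization constraint gives π = (0.3336, 0.3266, 0.3399).
So the stationary probability of Foggy is 0.3399.

0.3399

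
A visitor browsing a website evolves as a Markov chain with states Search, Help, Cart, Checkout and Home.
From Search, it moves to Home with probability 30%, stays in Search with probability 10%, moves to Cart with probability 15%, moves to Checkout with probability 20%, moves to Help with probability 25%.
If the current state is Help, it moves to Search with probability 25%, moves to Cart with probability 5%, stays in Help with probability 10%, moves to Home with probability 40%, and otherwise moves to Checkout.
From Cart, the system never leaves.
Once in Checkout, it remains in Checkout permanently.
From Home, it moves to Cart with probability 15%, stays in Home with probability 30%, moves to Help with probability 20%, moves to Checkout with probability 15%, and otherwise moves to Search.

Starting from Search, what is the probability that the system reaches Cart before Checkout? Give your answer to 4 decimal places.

Let h(s) be the probability of absorption at Cart starting from transient state s. Then h(Cart) = 1 and h(Checkout) = 0. By first-step analysis:
h(Search) = 0.1·h(Search) + 0.25·h(Help) + 0.15·1 + 0.2·0 + 0.3·h(Home)
h(Help) = 0.25·h(Search) + 0.1·h(Help) + 0.05·1 + 0.2·0 + 0.4·h(Home)
h(Home) = 0.2·h(Search) + 0.2·h(Help) + 0.15·1 + 0.15·0 + 0.3·h(Home)
Solving: h(Search) = 0.4134, h(Help) = 0.3644, h(Home) = 0.4365.
Starting from Search, the probability is 0.4134.

0.4134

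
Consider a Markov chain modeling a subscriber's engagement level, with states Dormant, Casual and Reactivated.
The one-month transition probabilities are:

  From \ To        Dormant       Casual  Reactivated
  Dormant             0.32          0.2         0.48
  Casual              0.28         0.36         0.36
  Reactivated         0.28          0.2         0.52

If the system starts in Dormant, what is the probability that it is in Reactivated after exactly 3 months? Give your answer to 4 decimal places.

Propagate the distribution vector 3 months from Dormant.
After 0 months: (1.0000, 0.0000, 0.0000)
After 1 month: (0.3200, 0.2000, 0.4800)
After 2 months: (0.2928, 0.2320, 0.4752)
After 3 months: (0.2917, 0.2371, 0.4712)
P(in Reactivated after 3 months) = 0.4712

0.4712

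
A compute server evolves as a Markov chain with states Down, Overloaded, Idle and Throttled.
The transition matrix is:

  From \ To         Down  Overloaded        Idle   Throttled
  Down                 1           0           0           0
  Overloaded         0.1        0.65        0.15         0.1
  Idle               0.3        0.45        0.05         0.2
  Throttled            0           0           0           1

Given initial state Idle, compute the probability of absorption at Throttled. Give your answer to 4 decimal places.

0.4340

Let h(s) be the probability of absorption at Throttled starting from transient state s. Then h(Throttled) = 1 and h(Down) = 0. By first-step analysis:
h(Overloaded) = 0.1·0 + 0.65·h(Overloaded) + 0.15·h(Idle) + 0.1·1
h(Idle) = 0.3·0 + 0.45·h(Overloaded) + 0.05·h(Idle) + 0.2·1
Solving: h(Overloaded) = 0.4717, h(Idle) = 0.4340.
Starting from Idle, the probability is 0.4340.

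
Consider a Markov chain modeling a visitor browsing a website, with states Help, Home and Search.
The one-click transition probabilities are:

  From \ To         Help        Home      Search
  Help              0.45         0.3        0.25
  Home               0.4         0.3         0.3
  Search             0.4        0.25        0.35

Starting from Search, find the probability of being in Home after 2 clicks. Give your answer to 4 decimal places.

0.2825

Sum over the intermediate state after 1 click:
P = P(Search→Help)·P(Help→Home) + P(Search→Home)·P(Home→Home) + P(Search→Search)·P(Search→Home)
  = 0.4×0.3 + 0.25×0.3 + 0.35×0.25
  = 0.1200 + 0.0750 + 0.0875 = 0.2825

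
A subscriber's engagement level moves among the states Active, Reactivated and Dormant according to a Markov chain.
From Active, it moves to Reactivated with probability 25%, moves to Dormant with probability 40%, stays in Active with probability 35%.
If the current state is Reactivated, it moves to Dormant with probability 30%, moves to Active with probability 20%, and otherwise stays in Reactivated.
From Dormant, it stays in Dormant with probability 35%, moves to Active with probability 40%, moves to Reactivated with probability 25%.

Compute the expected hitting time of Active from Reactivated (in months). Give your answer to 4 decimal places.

3.8000

Let t(s) be the expected number of months to first reach Active from state s, with t(Active) = 0. Conditioning on the first month:
t(Reactivated) = 1 + 0.5·t(Reactivated) + 0.3·t(Dormant)
t(Dormant) = 1 + 0.25·t(Reactivated) + 0.35·t(Dormant)
Solving: t(Reactivated) = 3.8000, t(Dormant) = 3.0000.
Expected months from Reactivated to Active: 3.8000.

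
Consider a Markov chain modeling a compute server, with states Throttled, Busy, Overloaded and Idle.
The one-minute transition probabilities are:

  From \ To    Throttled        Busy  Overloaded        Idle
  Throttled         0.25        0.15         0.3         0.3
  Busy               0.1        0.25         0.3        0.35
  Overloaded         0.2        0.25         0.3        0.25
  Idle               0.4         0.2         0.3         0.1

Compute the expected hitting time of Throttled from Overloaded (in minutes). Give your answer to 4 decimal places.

4.4681

Let t(s) be the expected number of minutes to first reach Throttled from state s, with t(Throttled) = 0. Conditioning on the first minute:
t(Busy) = 1 + 0.25·t(Busy) + 0.3·t(Overloaded) + 0.35·t(Idle)
t(Overloaded) = 1 + 0.25·t(Busy) + 0.3·t(Overloaded) + 0.25·t(Idle)
t(Idle) = 1 + 0.2·t(Busy) + 0.3·t(Overloaded) + 0.1·t(Idle)
Solving: t(Busy) = 4.8356, t(Overloaded) = 4.4681, t(Idle) = 3.6750.
Expected minutes from Overloaded to Throttled: 4.4681.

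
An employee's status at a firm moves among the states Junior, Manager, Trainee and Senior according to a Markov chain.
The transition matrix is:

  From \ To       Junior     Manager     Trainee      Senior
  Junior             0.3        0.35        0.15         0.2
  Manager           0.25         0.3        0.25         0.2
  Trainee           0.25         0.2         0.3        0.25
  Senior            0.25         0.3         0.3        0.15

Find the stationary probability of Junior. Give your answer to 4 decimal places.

Let the stationary distribution be π with π = πP and π_1 + π_2 + π_3 + π_4 = 1.
π_1 = 0.3·π_1 + 0.25·π_2 + 0.25·π_3 + 0.25·π_4
π_2 = 0.35·π_1 + 0.3·π_2 + 0.2·π_3 + 0.3·π_4
π_3 = 0.15·π_1 + 0.25·π_2 + 0.3·π_3 + 0.3·π_4
Solving with the normalization constraint gives π = (0.2632, 0.2885, 0.2461, 0.2022).
So the stationary probability of Junior is 0.2632.

0.2632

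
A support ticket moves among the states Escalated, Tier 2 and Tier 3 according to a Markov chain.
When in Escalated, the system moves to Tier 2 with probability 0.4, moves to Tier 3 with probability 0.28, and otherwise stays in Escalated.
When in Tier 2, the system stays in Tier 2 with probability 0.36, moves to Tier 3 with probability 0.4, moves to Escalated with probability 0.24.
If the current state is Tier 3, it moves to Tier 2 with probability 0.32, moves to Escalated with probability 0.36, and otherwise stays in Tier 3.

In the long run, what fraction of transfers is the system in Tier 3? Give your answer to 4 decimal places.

Let the stationary distribution be π with π = πP and π_1 + π_2 + π_3 = 1.
π_1 = 0.32·π_1 + 0.24·π_2 + 0.36·π_3
π_2 = 0.4·π_1 + 0.36·π_2 + 0.32·π_3
Solving with the normalization constraint gives π = (0.3048, 0.3587, 0.3365).
So the stationary probability of Tier 3 is 0.3365.

0.3365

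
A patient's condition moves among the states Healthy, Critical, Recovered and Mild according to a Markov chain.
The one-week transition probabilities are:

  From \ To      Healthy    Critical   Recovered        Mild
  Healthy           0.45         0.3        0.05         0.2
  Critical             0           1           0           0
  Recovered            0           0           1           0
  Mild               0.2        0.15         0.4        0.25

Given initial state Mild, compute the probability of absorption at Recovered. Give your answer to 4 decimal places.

Let h(s) be the probability of absorption at Recovered starting from transient state s. Then h(Recovered) = 1 and h(Critical) = 0. By first-step analysis:
h(Healthy) = 0.45·h(Healthy) + 0.3·0 + 0.05·1 + 0.2·h(Mild)
h(Mild) = 0.2·h(Healthy) + 0.15·0 + 0.4·1 + 0.25·h(Mild)
Solving: h(Healthy) = 0.3154, h(Mild) = 0.6174.
Starting from Mild, the probability is 0.6174.

0.6174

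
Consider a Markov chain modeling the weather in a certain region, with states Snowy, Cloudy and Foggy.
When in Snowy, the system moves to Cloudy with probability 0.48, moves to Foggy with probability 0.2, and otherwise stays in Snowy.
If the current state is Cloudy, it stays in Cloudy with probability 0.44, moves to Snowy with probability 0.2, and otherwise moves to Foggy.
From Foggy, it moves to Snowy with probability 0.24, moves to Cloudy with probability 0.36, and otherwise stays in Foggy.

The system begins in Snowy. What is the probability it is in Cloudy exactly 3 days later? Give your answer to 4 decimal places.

0.4245

Propagate the distribution vector 3 days from Snowy.
After 0 days: (1.0000, 0.0000, 0.0000)
After 1 day: (0.3200, 0.4800, 0.2000)
After 2 days: (0.2464, 0.4368, 0.3168)
After 3 days: (0.2422, 0.4245, 0.3332)
P(in Cloudy after 3 days) = 0.4245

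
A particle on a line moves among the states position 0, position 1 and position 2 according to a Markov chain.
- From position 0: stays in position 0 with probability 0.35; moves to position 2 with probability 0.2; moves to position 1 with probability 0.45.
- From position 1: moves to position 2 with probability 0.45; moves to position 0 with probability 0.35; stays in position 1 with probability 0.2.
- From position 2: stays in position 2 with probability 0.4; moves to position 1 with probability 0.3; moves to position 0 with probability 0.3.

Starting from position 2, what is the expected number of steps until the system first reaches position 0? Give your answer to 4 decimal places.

Let t(s) be the expected number of steps to first reach position 0 from state s, with t(position 0) = 0. Conditioning on the first step:
t(position 1) = 1 + 0.2·t(position 1) + 0.45·t(position 2)
t(position 2) = 1 + 0.3·t(position 1) + 0.4·t(position 2)
Solving: t(position 1) = 3.0435, t(position 2) = 3.1884.
Expected steps from position 2 to position 0: 3.1884.

3.1884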